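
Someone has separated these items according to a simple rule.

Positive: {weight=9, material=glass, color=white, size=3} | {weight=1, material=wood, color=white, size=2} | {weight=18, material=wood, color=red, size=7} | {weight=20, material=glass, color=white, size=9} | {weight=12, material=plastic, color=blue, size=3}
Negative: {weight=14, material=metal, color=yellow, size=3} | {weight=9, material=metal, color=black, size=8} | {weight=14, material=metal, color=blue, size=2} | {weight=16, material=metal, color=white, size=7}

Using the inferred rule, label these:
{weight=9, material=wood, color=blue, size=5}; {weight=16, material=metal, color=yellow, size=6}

Positive, Negative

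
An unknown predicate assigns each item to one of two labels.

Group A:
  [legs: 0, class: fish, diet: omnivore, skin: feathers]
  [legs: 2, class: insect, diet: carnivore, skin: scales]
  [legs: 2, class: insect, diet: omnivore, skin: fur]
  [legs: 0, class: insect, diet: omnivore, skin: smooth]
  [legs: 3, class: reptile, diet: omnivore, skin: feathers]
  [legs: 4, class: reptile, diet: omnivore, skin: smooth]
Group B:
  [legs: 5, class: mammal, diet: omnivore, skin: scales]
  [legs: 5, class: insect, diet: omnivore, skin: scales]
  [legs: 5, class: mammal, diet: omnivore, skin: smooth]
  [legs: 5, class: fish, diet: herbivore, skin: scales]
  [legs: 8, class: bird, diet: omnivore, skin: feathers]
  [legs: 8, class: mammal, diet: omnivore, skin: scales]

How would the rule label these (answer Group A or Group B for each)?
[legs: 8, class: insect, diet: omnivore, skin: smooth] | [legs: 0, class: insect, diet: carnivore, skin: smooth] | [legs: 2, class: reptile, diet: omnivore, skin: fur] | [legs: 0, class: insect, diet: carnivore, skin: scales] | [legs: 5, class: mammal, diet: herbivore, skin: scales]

A rule that fits every label: legs ≤ 4 — true of each 'Group A' example, false of each 'Group B' one.
[legs: 8, class: insect, diet: omnivore, skin: smooth] → legs = 8 → Group B. [legs: 0, class: insect, diet: carnivore, skin: smooth] → legs = 0 → Group A. [legs: 2, class: reptile, diet: omnivore, skin: fur] → legs = 2 → Group A. [legs: 0, class: insect, diet: carnivore, skin: scales] → legs = 0 → Group A. [legs: 5, class: mammal, diet: herbivore, skin: scales] → legs = 5 → Group B.

Group B, Group A, Group A, Group A, Group B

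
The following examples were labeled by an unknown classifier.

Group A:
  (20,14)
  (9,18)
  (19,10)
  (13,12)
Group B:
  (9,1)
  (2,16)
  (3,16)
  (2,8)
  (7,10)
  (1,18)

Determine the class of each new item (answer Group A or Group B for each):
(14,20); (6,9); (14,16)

Group A, Group B, Group A

The common property of the 'Group A' items is: sum ≥ 25. No 'Group B' item has it.
(14,20): 14+20 = 34 — checks out, so Group A. (6,9): 6+9 = 15 — does not fit, so Group B. (14,16): 14+16 = 30 — checks out, so Group A.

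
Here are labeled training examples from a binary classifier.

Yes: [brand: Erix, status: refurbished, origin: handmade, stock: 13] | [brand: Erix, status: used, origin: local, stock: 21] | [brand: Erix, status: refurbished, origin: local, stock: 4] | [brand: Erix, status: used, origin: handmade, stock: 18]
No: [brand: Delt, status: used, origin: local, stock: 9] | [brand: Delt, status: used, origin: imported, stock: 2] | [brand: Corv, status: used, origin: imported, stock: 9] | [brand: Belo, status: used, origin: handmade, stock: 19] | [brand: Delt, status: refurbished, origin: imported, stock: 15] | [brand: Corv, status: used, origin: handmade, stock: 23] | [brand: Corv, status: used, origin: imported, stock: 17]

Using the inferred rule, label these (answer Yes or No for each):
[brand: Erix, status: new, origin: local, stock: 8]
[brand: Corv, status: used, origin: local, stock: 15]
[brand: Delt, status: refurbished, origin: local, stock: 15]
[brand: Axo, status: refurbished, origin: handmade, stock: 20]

Every 'Yes' example satisfies: brand is Erix. None of the 'No' examples do.

Yes, No, No, No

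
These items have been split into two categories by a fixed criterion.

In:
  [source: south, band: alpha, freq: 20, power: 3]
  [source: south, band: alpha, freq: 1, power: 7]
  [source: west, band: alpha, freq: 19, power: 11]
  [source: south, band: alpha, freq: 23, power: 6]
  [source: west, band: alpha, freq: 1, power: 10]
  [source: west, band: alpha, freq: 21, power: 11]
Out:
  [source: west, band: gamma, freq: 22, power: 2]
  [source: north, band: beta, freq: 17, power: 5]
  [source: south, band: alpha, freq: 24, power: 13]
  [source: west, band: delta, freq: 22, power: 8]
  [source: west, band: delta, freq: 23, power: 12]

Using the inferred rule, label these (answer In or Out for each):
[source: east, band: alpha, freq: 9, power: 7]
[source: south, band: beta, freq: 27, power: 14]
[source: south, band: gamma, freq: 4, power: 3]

The common property of the 'In' items is: band is alpha AND freq ≤ 23. No 'Out' item has it.
[source: east, band: alpha, freq: 9, power: 7]: In (band is alpha, freq = 9). [source: south, band: beta, freq: 27, power: 14]: Out (band is beta, freq = 27). [source: south, band: gamma, freq: 4, power: 3]: Out (band is gamma, freq = 4).

In, Out, Out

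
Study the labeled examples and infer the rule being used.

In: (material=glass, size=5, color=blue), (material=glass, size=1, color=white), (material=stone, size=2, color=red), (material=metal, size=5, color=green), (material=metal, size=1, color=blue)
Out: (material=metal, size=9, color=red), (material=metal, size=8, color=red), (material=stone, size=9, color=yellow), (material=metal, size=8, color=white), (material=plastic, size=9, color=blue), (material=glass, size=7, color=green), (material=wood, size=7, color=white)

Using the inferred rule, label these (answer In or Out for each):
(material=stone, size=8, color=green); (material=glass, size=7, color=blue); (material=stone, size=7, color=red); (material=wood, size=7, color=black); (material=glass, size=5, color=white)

Out, Out, Out, Out, In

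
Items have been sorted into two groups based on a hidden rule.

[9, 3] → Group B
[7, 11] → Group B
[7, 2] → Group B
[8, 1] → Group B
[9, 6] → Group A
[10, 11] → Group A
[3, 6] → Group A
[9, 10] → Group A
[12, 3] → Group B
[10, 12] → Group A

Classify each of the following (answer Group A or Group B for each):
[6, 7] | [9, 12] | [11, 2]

Group A, Group A, Group B

A rule that fits every label: |first − second| ≤ 3 — true of each 'Group A' example, false of each 'Group B' one.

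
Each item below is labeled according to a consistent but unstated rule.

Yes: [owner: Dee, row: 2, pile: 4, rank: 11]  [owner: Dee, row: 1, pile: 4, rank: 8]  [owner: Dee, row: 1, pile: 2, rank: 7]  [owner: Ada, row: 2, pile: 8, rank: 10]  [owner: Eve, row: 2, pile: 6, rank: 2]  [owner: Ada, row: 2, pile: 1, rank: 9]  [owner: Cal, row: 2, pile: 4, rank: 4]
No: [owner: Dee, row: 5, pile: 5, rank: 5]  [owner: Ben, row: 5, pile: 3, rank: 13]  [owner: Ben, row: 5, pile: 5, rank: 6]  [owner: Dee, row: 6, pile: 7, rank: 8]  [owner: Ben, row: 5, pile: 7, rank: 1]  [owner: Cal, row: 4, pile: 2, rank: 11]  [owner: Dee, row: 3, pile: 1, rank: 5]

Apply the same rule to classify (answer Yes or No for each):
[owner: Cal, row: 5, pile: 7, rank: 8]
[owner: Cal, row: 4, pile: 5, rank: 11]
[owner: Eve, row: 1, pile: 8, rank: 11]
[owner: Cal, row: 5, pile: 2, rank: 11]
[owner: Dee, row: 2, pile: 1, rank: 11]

No, No, Yes, No, Yes

The distinguishing property — row ≤ 2 — holds for all the 'Yes' cases and none of the 'No' cases.
[owner: Cal, row: 5, pile: 7, rank: 8]: No (row = 5). [owner: Cal, row: 4, pile: 5, rank: 11]: No (row = 4). [owner: Eve, row: 1, pile: 8, rank: 11]: Yes (row = 1). [owner: Cal, row: 5, pile: 2, rank: 11]: No (row = 5). [owner: Dee, row: 2, pile: 1, rank: 11]: Yes (row = 2).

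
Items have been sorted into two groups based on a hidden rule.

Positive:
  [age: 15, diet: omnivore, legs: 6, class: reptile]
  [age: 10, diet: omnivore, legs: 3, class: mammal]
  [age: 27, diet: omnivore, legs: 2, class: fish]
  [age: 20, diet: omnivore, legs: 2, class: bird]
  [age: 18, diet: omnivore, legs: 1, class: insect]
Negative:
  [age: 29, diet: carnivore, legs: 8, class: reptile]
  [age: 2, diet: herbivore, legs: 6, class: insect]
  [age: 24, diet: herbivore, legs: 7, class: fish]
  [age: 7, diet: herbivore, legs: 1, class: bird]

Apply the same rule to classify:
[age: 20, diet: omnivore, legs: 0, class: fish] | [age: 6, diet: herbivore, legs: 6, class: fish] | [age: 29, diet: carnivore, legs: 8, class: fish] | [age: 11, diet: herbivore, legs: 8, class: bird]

Positive, Negative, Negative, Negative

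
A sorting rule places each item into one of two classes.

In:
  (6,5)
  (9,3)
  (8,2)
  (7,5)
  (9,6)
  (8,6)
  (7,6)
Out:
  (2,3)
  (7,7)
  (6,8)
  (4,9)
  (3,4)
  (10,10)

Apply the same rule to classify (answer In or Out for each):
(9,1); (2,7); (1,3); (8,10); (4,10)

'In' ⟺ first > second.
(9,1): 9 > 1 — matches, so In. (2,7): 2 < 7 — doesn't match, so Out. (1,3): 1 < 3 — doesn't match, so Out. (8,10): 8 < 10 — doesn't match, so Out. (4,10): 4 < 10 — doesn't match, so Out.

In, Out, Out, Out, Out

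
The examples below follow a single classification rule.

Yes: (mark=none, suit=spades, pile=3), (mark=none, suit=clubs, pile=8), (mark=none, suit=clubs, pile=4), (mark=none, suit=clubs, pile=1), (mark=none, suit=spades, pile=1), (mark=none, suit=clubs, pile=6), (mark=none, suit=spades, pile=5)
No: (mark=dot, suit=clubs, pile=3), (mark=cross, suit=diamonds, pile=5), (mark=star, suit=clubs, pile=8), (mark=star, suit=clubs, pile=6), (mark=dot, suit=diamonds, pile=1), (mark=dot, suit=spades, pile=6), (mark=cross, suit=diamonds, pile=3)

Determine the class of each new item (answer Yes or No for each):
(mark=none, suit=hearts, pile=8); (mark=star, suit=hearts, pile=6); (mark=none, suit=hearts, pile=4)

The common property of the 'Yes' items is: mark is none. No 'No' item has it.
(mark=none, suit=hearts, pile=8) — mark is none, hence Yes.
(mark=star, suit=hearts, pile=6) — mark is star, hence No.
(mark=none, suit=hearts, pile=4) — mark is none, hence Yes.

Yes, No, Yes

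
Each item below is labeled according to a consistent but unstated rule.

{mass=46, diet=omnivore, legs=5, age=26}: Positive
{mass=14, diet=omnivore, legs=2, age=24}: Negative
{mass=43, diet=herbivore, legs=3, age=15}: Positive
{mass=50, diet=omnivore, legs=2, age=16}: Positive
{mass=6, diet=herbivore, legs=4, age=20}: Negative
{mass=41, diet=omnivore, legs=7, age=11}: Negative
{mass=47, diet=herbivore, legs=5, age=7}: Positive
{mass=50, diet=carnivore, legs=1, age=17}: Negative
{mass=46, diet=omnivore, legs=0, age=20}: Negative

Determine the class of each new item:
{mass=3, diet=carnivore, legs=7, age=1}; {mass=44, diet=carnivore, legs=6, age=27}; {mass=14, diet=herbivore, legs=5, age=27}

All 'Positive' examples share one property — legs ≥ 2 AND mass ≥ 43 — and every 'Negative' example lacks it.
{mass=3, diet=carnivore, legs=7, age=1}: legs = 7, mass = 3, does not pass → Negative.
{mass=44, diet=carnivore, legs=6, age=27}: legs = 6, mass = 44, matches → Positive.
{mass=14, diet=herbivore, legs=5, age=27}: legs = 5, mass = 14, does not pass → Negative.

Negative, Positive, Negative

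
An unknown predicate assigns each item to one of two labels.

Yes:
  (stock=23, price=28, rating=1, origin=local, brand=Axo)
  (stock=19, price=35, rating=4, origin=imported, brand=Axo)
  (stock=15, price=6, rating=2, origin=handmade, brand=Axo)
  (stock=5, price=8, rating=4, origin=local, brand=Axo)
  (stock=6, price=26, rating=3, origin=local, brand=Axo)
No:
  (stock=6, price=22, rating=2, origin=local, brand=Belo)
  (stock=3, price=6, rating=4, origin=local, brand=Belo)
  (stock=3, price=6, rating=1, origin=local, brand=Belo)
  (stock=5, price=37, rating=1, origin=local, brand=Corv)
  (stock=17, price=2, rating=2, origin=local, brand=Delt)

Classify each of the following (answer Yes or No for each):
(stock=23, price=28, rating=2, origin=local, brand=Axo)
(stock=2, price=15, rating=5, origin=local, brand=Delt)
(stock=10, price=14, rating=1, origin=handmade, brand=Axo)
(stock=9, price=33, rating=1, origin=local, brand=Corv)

Yes, No, Yes, No

All 'Yes' examples share one property — brand is Axo — and every 'No' example lacks it.
Yes: (stock=23, price=28, rating=2, origin=local, brand=Axo), since brand is Axo. No: (stock=2, price=15, rating=5, origin=local, brand=Delt), since brand is Delt. Yes: (stock=10, price=14, rating=1, origin=handmade, brand=Axo), since brand is Axo. No: (stock=9, price=33, rating=1, origin=local, brand=Corv), since brand is Corv.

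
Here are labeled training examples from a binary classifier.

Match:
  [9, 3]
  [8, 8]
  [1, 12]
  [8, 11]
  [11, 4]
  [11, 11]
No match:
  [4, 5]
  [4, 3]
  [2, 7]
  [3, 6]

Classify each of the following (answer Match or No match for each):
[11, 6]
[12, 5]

'Match' ⟺ sum ≥ 12.
[11, 6]: 11+6 = 17 — has this property, so Match. [12, 5]: 12+5 = 17 — has this property, so Match.

Match, Match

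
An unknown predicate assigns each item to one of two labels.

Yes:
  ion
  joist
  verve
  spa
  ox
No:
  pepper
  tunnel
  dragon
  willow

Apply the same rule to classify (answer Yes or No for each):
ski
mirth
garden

The rule appears to be: length ≤ 5.
ski: Yes (length 3). mirth: Yes (length 5). garden: No (length 6).

Yes, Yes, No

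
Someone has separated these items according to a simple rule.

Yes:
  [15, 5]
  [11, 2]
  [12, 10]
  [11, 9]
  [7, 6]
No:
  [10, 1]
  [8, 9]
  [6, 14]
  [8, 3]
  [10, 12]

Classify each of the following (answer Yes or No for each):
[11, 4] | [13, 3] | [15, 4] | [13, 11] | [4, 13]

Yes, Yes, Yes, Yes, No

The rule appears to be: first > second AND sum ≥ 13.
Yes: [11, 4], since 11 > 4, 11+4 = 15. Yes: [13, 3], since 13 > 3, 13+3 = 16. Yes: [15, 4], since 15 > 4, 15+4 = 19. Yes: [13, 11], since 13 > 11, 13+11 = 24. No: [4, 13], since 4 < 13, 4+13 = 17.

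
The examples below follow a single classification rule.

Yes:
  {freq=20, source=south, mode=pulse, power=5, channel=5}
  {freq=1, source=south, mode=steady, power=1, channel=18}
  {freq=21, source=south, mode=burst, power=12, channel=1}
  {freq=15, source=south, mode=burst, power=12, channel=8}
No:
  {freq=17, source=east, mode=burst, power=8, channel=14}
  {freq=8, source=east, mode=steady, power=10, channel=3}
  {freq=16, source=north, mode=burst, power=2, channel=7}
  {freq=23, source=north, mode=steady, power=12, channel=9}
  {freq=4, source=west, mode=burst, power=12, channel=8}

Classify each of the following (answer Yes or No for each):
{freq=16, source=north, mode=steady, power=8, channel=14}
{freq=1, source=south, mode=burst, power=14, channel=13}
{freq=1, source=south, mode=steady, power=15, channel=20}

No, Yes, Yes

Comparing the two groups points to one rule — source is south.
{freq=16, source=north, mode=steady, power=8, channel=14}: source is north, does not pass → No. {freq=1, source=south, mode=burst, power=14, channel=13}: source is south, satisfies this → Yes. {freq=1, source=south, mode=steady, power=15, channel=20}: source is south, satisfies this → Yes.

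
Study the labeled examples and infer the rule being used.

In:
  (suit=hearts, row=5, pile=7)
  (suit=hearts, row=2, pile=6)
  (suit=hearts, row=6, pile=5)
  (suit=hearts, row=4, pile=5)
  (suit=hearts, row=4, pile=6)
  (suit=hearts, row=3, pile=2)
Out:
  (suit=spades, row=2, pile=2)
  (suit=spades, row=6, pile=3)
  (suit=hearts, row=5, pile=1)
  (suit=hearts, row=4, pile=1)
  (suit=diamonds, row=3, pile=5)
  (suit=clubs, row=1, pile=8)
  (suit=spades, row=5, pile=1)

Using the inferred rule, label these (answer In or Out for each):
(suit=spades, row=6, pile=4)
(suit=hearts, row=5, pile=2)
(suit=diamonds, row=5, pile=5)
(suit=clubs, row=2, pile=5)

Out, In, Out, Out

All 'In' examples share one property — suit is hearts AND pile ≥ 2 — and every 'Out' example lacks it.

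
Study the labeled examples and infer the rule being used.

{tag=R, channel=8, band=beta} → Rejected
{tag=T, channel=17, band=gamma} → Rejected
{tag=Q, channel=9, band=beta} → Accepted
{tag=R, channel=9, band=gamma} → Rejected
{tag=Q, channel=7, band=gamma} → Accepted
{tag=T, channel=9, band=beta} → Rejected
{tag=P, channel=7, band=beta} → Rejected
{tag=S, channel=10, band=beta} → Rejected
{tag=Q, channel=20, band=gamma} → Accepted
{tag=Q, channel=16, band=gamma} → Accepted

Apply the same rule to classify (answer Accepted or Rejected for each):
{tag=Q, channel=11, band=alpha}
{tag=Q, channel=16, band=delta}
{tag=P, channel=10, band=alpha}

Accepted, Accepted, Rejected

The common property of the 'Accepted' items is: tag is Q. No 'Rejected' item has it.
Accepted: {tag=Q, channel=11, band=alpha}, since tag is Q. Accepted: {tag=Q, channel=16, band=delta}, since tag is Q. Rejected: {tag=P, channel=10, band=alpha}, since tag is P.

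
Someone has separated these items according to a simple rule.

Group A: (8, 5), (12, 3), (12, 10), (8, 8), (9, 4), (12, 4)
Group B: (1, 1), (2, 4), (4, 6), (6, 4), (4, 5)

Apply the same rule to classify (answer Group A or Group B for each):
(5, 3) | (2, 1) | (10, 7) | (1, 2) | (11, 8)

Rule: sum ≥ 13. This holds for each 'Group A' example and fails for each 'Group B' one.
Group B: (5, 3), since 5+3 = 8.
Group B: (2, 1), since 2+1 = 3.
Group A: (10, 7), since 10+7 = 17.
Group B: (1, 2), since 1+2 = 3.
Group A: (11, 8), since 11+8 = 19.

Group B, Group B, Group A, Group B, Group A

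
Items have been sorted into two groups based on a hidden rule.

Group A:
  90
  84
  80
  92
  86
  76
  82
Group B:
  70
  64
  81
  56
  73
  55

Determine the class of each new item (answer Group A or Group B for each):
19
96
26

A rule that fits every label: even AND at least 73 — true of each 'Group A' example, false of each 'Group B' one.

Group B, Group A, Group B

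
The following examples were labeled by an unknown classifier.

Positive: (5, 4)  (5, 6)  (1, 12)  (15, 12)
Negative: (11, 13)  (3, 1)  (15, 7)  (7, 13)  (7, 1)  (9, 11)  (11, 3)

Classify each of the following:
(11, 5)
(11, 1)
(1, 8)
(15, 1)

Negative, Negative, Positive, Negative

A rule that fits every label: sum is odd — true of each 'Positive' example, false of each 'Negative' one.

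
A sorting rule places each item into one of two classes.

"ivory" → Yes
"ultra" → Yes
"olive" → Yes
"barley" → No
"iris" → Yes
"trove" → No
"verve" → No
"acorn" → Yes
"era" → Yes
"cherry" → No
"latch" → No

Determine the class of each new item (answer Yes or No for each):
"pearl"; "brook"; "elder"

No, No, Yes

The distinguishing property — starts with a vowel — holds for all the 'Yes' cases and none of the 'No' cases.
"pearl" → starts with 'p' → No.
"brook" → starts with 'b' → No.
"elder" → starts with 'e' → Yes.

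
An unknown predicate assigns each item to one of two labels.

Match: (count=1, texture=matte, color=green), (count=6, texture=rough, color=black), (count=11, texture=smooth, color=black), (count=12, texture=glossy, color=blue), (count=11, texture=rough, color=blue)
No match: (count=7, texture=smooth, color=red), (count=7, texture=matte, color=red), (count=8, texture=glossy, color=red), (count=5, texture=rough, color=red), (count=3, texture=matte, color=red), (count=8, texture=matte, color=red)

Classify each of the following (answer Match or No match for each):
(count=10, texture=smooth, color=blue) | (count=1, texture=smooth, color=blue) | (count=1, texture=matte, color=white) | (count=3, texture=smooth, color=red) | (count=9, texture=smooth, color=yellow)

The pattern is that an item is 'Match' exactly when: color is not red.
(count=10, texture=smooth, color=blue) → color is blue → Match. (count=1, texture=smooth, color=blue) → color is blue → Match. (count=1, texture=matte, color=white) → color is white → Match. (count=3, texture=smooth, color=red) → color is red → No match. (count=9, texture=smooth, color=yellow) → color is yellow → Match.

Match, Match, Match, No match, Match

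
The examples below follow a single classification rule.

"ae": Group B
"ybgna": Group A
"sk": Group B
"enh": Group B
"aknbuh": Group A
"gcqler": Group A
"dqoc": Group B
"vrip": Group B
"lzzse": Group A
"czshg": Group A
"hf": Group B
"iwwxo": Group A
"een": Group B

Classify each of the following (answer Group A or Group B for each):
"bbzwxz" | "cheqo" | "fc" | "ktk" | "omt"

Every 'Group A' example satisfies: length ≥ 5. None of the 'Group B' examples do.

Group A, Group A, Group B, Group B, Group B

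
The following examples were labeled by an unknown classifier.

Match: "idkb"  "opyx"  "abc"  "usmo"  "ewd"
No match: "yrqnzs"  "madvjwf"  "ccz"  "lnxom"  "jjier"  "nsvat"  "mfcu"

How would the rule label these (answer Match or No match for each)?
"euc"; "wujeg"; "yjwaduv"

Match, No match, No match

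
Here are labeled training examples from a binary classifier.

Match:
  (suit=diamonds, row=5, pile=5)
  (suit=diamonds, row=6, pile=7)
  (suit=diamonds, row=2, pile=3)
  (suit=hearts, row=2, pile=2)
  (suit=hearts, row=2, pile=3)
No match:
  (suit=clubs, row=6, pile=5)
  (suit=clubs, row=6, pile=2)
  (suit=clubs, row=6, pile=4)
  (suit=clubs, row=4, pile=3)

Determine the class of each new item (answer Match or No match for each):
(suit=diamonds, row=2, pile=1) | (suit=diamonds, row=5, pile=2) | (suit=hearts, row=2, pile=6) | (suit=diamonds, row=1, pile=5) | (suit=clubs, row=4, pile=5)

Match, Match, Match, Match, No match

One predicate separates the groups cleanly: suit is not clubs.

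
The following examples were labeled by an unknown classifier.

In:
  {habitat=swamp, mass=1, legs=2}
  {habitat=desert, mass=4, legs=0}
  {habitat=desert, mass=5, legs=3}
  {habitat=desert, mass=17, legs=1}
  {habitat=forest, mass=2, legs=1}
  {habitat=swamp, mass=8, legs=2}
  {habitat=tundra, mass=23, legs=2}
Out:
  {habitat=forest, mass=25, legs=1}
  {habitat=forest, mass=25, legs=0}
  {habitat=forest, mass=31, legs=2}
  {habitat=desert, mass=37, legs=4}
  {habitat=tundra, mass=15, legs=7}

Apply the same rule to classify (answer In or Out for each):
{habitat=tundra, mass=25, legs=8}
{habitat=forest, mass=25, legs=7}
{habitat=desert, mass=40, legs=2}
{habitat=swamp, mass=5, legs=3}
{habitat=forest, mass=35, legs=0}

Out, Out, Out, In, Out

The classifier is using: legs ≤ 3 AND mass ≤ 23.
{habitat=tundra, mass=25, legs=8}: legs = 8, mass = 25 — fails this test, so Out.
{habitat=forest, mass=25, legs=7}: legs = 7, mass = 25 — fails this test, so Out.
{habitat=desert, mass=40, legs=2}: legs = 2, mass = 40 — fails this test, so Out.
{habitat=swamp, mass=5, legs=3}: legs = 3, mass = 5 — has this property, so In.
{habitat=forest, mass=35, legs=0}: legs = 0, mass = 35 — fails this test, so Out.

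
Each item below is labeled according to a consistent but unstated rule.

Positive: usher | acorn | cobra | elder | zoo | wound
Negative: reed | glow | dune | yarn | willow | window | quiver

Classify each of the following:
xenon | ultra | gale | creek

Rule: odd length. This holds for each 'Positive' example and fails for each 'Negative' one.

Positive, Positive, Negative, Positive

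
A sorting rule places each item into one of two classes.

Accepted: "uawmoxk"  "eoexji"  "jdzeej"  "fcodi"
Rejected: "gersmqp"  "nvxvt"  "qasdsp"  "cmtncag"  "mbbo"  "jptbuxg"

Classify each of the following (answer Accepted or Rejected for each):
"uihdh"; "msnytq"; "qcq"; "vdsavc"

Accepted, Rejected, Rejected, Rejected

The pattern is that an item is 'Accepted' exactly when: has ≥ 2 vowels.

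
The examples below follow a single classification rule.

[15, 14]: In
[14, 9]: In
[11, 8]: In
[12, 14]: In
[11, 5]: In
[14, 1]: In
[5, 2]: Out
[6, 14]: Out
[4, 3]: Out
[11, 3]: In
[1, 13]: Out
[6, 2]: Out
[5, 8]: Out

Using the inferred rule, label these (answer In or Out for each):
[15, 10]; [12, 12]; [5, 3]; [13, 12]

Rule: first ≥ 8. This holds for each 'In' example and fails for each 'Out' one.
[15, 10]: first 15, qualifies → In. [12, 12]: first 12, qualifies → In. [5, 3]: first 5, fails this test → Out. [13, 12]: first 13, qualifies → In.

In, In, Out, In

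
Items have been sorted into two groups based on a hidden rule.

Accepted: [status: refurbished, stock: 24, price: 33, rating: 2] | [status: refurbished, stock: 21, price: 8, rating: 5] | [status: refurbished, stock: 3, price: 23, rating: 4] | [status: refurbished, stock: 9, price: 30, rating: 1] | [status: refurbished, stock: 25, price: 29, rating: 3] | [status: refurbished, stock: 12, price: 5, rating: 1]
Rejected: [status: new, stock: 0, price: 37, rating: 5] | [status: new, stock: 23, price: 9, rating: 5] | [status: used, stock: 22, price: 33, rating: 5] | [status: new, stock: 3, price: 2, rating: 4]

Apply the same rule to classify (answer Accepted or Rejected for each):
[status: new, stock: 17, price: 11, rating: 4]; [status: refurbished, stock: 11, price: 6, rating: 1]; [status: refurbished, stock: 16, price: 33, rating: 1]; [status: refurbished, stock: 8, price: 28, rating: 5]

Rejected, Accepted, Accepted, Accepted

The pattern is that an item is 'Accepted' exactly when: status is refurbished.
[status: new, stock: 17, price: 11, rating: 4]: status is new, lacks this property → Rejected.
[status: refurbished, stock: 11, price: 6, rating: 1]: status is refurbished, has this property → Accepted.
[status: refurbished, stock: 16, price: 33, rating: 1]: status is refurbished, has this property → Accepted.
[status: refurbished, stock: 8, price: 28, rating: 5]: status is refurbished, has this property → Accepted.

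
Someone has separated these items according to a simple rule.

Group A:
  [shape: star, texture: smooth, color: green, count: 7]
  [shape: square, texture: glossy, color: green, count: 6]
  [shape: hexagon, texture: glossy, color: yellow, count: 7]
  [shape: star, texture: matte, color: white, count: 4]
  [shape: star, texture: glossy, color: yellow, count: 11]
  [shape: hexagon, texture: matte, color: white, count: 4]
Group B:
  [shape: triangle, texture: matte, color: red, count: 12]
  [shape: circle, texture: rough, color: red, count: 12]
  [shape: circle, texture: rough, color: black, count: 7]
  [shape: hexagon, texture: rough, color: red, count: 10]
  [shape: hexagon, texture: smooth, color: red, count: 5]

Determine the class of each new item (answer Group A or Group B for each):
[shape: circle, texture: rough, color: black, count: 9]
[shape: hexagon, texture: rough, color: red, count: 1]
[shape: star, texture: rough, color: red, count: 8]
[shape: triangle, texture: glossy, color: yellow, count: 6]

The simplest hypothesis consistent with all the labels is: color is not red AND color is not black.

Group B, Group B, Group B, Group A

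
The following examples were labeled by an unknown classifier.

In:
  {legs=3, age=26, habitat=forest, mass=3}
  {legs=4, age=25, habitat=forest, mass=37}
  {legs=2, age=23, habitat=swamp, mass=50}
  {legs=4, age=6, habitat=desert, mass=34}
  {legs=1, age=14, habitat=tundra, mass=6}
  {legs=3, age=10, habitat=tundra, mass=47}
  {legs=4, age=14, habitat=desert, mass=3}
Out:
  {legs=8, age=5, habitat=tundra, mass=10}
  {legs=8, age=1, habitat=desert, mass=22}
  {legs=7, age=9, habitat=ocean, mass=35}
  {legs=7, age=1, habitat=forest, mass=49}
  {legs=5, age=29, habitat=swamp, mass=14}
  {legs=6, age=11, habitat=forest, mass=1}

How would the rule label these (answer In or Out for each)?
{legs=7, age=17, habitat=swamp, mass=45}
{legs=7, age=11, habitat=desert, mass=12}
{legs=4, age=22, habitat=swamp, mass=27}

Out, Out, In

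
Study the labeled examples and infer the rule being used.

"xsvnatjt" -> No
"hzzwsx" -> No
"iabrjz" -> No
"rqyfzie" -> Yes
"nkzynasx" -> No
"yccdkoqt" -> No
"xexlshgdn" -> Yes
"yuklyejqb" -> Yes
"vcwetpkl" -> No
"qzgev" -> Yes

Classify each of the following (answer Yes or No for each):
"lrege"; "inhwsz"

Yes, No

Every 'Yes' example satisfies: odd length. None of the 'No' examples do.
"lrege": length 5 — passes, so Yes. "inhwsz": length 6 — lacks this property, so No.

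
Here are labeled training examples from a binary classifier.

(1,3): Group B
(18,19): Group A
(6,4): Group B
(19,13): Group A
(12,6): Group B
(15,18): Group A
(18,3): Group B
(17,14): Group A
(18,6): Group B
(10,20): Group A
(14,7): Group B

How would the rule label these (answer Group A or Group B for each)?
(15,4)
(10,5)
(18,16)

'Group A' ⟺ sum ≥ 30.
Group B: (15,4), since 15+4 = 19. Group B: (10,5), since 10+5 = 15. Group A: (18,16), since 18+16 = 34.

Group B, Group B, Group A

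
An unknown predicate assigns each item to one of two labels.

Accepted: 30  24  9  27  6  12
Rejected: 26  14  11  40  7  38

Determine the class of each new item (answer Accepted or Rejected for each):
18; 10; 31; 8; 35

The common property of the 'Accepted' items is: multiple of 3. No 'Rejected' item has it.
Accepted: 18, since 18 = 3·6. Rejected: 10, since 10 = 3·3 + 1. Rejected: 31, since 31 = 3·10 + 1. Rejected: 8, since 8 = 3·2 + 2. Rejected: 35, since 35 = 3·11 + 2.

Accepted, Rejected, Rejected, Rejected, Rejected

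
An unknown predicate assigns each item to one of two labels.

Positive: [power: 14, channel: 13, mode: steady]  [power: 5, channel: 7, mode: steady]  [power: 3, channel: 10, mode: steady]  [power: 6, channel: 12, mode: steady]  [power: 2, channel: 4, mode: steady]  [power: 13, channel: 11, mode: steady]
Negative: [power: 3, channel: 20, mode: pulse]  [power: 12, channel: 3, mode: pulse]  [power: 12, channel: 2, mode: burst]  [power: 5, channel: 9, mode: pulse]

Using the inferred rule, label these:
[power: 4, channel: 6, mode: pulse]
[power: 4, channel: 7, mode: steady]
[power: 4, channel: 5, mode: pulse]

Negative, Positive, Negative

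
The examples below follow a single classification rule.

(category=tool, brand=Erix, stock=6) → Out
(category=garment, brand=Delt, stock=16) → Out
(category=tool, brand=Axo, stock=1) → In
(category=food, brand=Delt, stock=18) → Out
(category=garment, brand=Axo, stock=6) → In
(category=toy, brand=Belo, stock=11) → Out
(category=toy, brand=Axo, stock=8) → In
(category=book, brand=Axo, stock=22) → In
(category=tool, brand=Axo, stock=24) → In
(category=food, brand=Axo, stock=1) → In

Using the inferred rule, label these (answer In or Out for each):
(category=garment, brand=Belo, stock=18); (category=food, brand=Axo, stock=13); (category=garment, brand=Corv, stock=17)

Looking at the examples, the only property every 'In' case has and every 'Out' case lacks is: brand is Axo.
(category=garment, brand=Belo, stock=18): brand is Belo — does not pass, so Out.
(category=food, brand=Axo, stock=13): brand is Axo — fits, so In.
(category=garment, brand=Corv, stock=17): brand is Corv — does not pass, so Out.

Out, In, Out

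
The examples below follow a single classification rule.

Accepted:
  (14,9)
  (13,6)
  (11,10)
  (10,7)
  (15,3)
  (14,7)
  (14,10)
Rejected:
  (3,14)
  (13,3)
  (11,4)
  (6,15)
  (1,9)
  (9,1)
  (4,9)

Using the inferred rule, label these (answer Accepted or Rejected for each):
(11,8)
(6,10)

Every 'Accepted' example satisfies: first > second AND sum ≥ 17. None of the 'Rejected' examples do.
(11,8): 11 > 8, 11+8 = 19, qualifies → Accepted. (6,10): 6 < 10, 6+10 = 16, fails the rule → Rejected.

Accepted, Rejected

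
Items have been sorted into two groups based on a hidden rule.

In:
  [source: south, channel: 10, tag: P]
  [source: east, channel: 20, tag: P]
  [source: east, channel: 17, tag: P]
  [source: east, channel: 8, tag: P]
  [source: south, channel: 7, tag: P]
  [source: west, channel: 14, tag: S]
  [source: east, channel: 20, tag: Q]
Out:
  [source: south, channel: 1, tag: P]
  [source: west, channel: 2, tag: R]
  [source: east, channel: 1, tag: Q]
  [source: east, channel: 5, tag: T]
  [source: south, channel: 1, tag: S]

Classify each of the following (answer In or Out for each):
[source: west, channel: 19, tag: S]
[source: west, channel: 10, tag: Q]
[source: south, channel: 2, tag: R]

In, In, Out

The distinguishing property — channel ≥ 7 — holds for all the 'In' cases and none of the 'Out' cases.
[source: west, channel: 19, tag: S]: channel = 19 — matches, so In. [source: west, channel: 10, tag: Q]: channel = 10 — matches, so In. [source: south, channel: 2, tag: R]: channel = 2 — lacks this property, so Out.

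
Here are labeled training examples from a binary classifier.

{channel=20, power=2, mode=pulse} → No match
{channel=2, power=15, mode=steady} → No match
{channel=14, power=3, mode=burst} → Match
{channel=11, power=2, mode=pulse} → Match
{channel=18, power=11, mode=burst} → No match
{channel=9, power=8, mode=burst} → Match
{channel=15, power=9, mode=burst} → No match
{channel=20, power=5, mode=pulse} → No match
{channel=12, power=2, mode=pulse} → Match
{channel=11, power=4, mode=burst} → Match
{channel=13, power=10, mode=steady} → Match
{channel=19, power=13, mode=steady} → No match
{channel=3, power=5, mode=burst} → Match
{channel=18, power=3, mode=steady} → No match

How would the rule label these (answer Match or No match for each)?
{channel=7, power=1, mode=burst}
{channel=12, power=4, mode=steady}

A rule that fits every label: power ≤ 10 AND channel ≤ 14 — true of each 'Match' example, false of each 'No match' one.
{channel=7, power=1, mode=burst}: Match (power = 1, channel = 7). {channel=12, power=4, mode=steady}: Match (power = 4, channel = 12).

Match, Match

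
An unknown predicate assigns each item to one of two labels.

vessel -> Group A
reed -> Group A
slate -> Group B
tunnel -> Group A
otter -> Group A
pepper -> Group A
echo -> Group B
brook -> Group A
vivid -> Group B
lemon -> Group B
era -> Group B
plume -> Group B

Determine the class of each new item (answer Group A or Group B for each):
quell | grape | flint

Group A, Group B, Group B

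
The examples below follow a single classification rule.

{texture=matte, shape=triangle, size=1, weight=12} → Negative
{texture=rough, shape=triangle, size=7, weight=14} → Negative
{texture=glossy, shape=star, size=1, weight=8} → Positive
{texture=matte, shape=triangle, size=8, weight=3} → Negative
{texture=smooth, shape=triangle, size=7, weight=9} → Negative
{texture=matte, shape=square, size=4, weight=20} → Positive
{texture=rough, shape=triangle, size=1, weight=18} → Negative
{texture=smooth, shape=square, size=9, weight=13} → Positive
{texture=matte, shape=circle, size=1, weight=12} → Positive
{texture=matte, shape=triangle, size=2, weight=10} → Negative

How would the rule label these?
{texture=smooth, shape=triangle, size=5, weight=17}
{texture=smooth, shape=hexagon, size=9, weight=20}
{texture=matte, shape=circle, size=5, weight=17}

Negative, Positive, Positive

The rule appears to be: shape is not triangle.
{texture=smooth, shape=triangle, size=5, weight=17}: Negative (shape is triangle). {texture=smooth, shape=hexagon, size=9, weight=20}: Positive (shape is hexagon). {texture=matte, shape=circle, size=5, weight=17}: Positive (shape is circle).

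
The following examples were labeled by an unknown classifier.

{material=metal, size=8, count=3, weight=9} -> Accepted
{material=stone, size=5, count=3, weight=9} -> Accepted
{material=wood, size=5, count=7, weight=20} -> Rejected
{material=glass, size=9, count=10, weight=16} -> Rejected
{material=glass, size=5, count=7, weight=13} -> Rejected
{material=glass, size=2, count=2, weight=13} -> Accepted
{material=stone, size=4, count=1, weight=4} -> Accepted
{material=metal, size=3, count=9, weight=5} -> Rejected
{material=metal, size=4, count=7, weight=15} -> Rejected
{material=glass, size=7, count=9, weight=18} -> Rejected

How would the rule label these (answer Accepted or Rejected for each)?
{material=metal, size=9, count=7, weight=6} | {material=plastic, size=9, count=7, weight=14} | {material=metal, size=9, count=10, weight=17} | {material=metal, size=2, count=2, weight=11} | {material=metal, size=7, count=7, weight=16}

Rejected, Rejected, Rejected, Accepted, Rejected

A rule that fits every label: count ≤ 3 — true of each 'Accepted' example, false of each 'Rejected' one.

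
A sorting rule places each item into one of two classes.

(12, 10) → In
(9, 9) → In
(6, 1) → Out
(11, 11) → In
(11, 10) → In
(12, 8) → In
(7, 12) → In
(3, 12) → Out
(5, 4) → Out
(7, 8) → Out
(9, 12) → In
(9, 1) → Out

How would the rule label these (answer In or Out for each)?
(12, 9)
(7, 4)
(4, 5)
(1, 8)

In, Out, Out, Out

'In' ⟺ sum ≥ 18.
(12, 9): 12+9 = 21, qualifies → In.
(7, 4): 7+4 = 11, does not pass → Out.
(4, 5): 4+5 = 9, does not pass → Out.
(1, 8): 1+8 = 9, does not pass → Out.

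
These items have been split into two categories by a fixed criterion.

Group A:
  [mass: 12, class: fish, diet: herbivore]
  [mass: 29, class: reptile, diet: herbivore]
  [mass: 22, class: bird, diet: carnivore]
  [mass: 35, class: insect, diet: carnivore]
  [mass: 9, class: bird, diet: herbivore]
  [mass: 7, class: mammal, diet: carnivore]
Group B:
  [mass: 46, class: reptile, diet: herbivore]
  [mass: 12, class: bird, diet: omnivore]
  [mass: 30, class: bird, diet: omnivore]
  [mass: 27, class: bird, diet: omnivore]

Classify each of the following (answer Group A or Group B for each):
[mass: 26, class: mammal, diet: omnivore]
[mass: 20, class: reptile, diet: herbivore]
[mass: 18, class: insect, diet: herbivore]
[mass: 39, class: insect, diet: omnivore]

The rule appears to be: diet is not omnivore AND mass ≤ 35.

Group B, Group A, Group A, Group B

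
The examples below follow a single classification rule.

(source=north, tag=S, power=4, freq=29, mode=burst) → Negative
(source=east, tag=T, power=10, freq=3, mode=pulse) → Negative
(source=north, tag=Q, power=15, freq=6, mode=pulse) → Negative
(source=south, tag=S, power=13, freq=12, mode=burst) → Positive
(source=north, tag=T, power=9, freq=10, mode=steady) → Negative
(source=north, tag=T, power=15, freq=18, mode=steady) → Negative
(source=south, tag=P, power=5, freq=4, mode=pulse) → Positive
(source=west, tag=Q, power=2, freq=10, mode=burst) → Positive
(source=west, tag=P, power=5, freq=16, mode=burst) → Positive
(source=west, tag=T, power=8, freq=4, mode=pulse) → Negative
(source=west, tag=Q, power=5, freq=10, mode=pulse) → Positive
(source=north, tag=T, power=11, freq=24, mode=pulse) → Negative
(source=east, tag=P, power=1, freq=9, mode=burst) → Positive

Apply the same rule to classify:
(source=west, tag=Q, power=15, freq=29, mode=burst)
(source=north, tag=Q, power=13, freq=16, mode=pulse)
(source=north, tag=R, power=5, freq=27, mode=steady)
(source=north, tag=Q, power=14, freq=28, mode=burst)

Positive, Negative, Negative, Negative

The pattern is that an item is 'Positive' exactly when: tag is not T AND source is not north.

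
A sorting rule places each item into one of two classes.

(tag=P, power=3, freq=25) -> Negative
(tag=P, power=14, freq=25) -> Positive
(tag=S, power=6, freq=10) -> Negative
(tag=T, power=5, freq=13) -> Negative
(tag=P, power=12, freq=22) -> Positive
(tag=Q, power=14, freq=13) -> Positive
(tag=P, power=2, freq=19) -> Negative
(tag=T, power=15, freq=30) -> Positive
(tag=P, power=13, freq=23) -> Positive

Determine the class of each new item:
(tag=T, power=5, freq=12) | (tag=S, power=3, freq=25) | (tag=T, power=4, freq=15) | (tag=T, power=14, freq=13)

A rule that fits every label: power ≥ 12 — true of each 'Positive' example, false of each 'Negative' one.
(tag=T, power=5, freq=12): Negative (power = 5).
(tag=S, power=3, freq=25): Negative (power = 3).
(tag=T, power=4, freq=15): Negative (power = 4).
(tag=T, power=14, freq=13): Positive (power = 14).

Negative, Negative, Negative, Positive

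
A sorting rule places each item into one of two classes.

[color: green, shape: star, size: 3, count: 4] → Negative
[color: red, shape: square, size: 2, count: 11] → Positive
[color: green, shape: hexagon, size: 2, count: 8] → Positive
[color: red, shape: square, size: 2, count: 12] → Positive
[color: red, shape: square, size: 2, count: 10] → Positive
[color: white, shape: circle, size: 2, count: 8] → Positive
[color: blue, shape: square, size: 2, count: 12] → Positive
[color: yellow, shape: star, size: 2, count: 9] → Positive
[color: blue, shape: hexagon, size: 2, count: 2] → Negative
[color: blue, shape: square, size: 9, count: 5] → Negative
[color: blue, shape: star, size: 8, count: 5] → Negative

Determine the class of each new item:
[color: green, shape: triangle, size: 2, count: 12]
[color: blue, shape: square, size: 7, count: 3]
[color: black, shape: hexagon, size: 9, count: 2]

The rule appears to be: count ≥ 8.
[color: green, shape: triangle, size: 2, count: 12]: Positive (count = 12). [color: blue, shape: square, size: 7, count: 3]: Negative (count = 3). [color: black, shape: hexagon, size: 9, count: 2]: Negative (count = 2).

Positive, Negative, Negative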